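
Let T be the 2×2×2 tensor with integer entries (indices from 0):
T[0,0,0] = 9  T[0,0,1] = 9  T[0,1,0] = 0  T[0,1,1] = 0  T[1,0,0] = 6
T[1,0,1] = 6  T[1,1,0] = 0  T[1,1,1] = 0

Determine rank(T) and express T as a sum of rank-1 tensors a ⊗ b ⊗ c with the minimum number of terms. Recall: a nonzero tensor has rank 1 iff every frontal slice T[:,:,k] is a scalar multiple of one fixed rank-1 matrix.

rank(T) = 1

Lower bound: T ≠ 0 (e.g. T[0,0,0] = 9), so rank(T) ≥ 1.
Upper bound: the mode-1 fibre T[:,0,0] = [9, 6] gives a = [3, 2] (primitive direction); the mode-2 fibre T[0,:,0] = [9, 0] gives b = [1, 0]; then c[k] = T[0,0,k] / (a[0]·b[0]) = [9, 9] / 3 = [3, 3].
Expanding [3, 2] ⊗ [1, 0] ⊗ [3, 3] reproduces all 8 entries of T, so T = [3, 2] ⊗ [1, 0] ⊗ [3, 3] and rank(T) ≤ 1.
These bounds meet, so rank(T) = 1.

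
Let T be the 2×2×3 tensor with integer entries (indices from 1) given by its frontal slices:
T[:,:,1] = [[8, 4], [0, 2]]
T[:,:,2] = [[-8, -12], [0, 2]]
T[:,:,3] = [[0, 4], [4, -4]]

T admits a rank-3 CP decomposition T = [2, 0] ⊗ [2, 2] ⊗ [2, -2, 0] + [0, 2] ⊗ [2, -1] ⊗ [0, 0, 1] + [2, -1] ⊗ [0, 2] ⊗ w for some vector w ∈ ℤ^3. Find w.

w = [-1, -1, 1]

Subtract the known terms from T to get the rank-1 residual R = [2, -1] ⊗ [0, 2] ⊗ w, so R[i,j,k] = a[i]·b[j]·w[k]. Pick indices with nonzero a[1]·b[2] = (2)·(2) = 4. Only the fibre through (1,2,·) is needed: R[1,2,:] = T[1,2,:] − Σₗ aₗ[1]bₗ[2]cₗ = [4, -12, 4] − (2)·(2)·[2, -2, 0] − (0)·(-1)·[0, 0, 1] = [-4, -4, 4]. Then w[k] = R[1,2,k] / 4 for each k, giving w = [-4, -4, 4] / 4 = [-1, -1, 1].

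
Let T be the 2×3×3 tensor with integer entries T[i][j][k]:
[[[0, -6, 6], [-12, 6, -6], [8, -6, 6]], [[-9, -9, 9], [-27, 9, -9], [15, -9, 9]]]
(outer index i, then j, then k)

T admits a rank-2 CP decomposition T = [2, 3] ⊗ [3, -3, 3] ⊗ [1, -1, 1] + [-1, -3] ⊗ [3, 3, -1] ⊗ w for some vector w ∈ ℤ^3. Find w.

Subtract the known terms from T to get the rank-1 residual R = [-1, -3] ⊗ [3, 3, -1] ⊗ w, so R[i,j,k] = a[i]·b[j]·w[k]. Pick indices with nonzero a[0]·b[0] = (-1)·(3) = -3. Only the fibre through (0,0,·) is needed: R[0,0,:] = T[0,0,:] − Σₗ aₗ[0]bₗ[0]cₗ = [0, -6, 6] − (2)·(3)·[1, -1, 1] = [-6, 0, 0]. Then w[k] = R[0,0,k] / -3 for each k, giving w = [-6, 0, 0] / -3 = [2, 0, 0].

w = [2, 0, 0]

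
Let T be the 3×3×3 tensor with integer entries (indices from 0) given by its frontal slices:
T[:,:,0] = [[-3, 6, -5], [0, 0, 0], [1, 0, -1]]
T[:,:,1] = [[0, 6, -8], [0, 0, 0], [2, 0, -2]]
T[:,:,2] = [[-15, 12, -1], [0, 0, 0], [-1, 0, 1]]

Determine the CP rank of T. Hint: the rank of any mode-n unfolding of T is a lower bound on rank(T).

Lower bound: the mode-3 unfolding of T (rows indexed by k, columns by (i,j) = (0,0), (0,1), (0,2), (1,0), (1,1), (1,2), (2,0), (2,1), (2,2)) is [[-3, 6, -5, 0, 0, 0, 1, 0, -1], [0, 6, -8, 0, 0, 0, 2, 0, -2], [-15, 12, -1, 0, 0, 0, -1, 0, 1]].
There the 2×2 minor on rows k ∈ {0, 1}, columns (i,j) ∈ {(0,0), (0,1)} is det [[-3, 6], [0, 6]] = -18 ≠ 0, so this unfolding has rank ≥ 2; CP rank is at least every unfolding rank, so rank(T) ≥ 2. (This is only a lower bound: in general the CP rank may exceed every unfolding rank, so we still need to exhibit 2 rank-1 terms summing to T.)
Upper bound — finding two terms. Write S_k = T[:,:,k] for the frontal slices: S₀ = [[-3, 6, -5], [0, 0, 0], [1, 0, -1]], S₁ = [[0, 6, -8], [0, 0, 0], [2, 0, -2]], S₂ = [[-15, 12, -1], [0, 0, 0], [-1, 0, 1]].
If T = a₁ (x) b₁ (x) c₁ + a₂ (x) b₂ (x) c₂ then each S_k = c₁[k]·a₁b₁ᵀ + c₂[k]·a₂b₂ᵀ. S₀ and S₁ are linearly independent, so a₁b₁ᵀ and a₂b₂ᵀ must span the same plane of matrices: they are the rank-1 matrices of the form x·S₀ + y·S₁.
The 2×2 minor of x·S₀ + y·S₁ on rows {0,2}, columns {0,1} is −6·x² − 18·xy − 12·y² = (-6)·(x + 2·y)(x + y), vanishing at (x:y) = (2:-1) and (1:-1).
M₁ = 2·S₀ − S₁ = [[-6, 6, -2], [0, 0, 0], [0, 0, 0]] = (-2)·[1, 0, 0][3, -3, 1]ᵀ and M₂ = S₀ − S₁ = [[-3, 0, 3], [0, 0, 0], [-1, 0, 1]] = −[3, 0, 1][1, 0, -1]ᵀ, so take a₁ = [1, 0, 0], b₁ = [3, -3, 1], a₂ = [3, 0, 1], b₂ = [1, 0, -1].
Each slice is an integer combination of E₁ = a₁b₁ᵀ and E₂ = a₂b₂ᵀ: S₀ = −2·E₁ + E₂, S₁ = −2·E₁ + 2·E₂, S₂ = −4·E₁ − E₂; reading off coefficients, c₁ = [-2, -2, -4] and c₂ = [1, 2, -1].
Hence T = [1, 0, 0] (x) [3, -3, 1] (x) [-2, -2, -4] + [3, 0, 1] (x) [1, 0, -1] (x) [1, 2, -1], so rank(T) ≤ 2.
These bounds meet, so rank(T) = 2.

2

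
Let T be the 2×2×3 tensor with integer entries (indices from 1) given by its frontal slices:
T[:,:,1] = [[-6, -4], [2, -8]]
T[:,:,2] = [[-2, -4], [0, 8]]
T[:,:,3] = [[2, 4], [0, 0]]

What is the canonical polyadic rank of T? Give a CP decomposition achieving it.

Lower bound: the mode-3 unfolding of T (rows indexed by k, columns by (i,j) = (1,1), (1,2), (2,1), (2,2)) is [[-6, -4, 2, -8], [-2, -4, 0, 8], [2, 4, 0, 0]].
There the 3×3 minor on rows k ∈ {1, 2, 3}, columns (i,j) ∈ {(1,1), (1,2), (2,2)} is det [[-6, -4, -8], [-2, -4, 8], [2, 4, 0]] = 128 ≠ 0, so this unfolding has rank ≥ 3; CP rank is at least every unfolding rank, so rank(T) ≥ 3. (Flattening ranks never certify an upper bound on CP rank; for that we must actually write T with 3 rank-1 terms.)
Upper bound: T is a sum of 3 rank-1 terms, T = (0, 1) ∘ (0, 1) ∘ (-8, 8, 0) + (1, 0) ∘ (1, 2) ∘ (-2, -2, 2) + (2, -1) ∘ (1, 0) ∘ (-2, 0, 0) (one valid choice — decompositions are not unique — normalised so each a, b is primitive with positive first nonzero entry; check it by expanding all entries), so rank(T) ≤ 3.
These bounds meet, so rank(T) = 3.

rank(T) = 3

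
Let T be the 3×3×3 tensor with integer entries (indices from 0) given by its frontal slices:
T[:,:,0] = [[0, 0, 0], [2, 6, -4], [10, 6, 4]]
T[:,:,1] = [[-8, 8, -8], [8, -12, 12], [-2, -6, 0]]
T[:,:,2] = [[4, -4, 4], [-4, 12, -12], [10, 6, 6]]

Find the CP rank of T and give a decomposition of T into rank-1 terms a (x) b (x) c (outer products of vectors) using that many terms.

rank(T) = 3

Lower bound: the mode-3 unfolding of T (rows indexed by k, columns by (i,j) = (0,0), (0,1), (0,2), (1,0), (1,1), (1,2), (2,0), (2,1), (2,2)) is [[0, 0, 0, 2, 6, -4, 10, 6, 4], [-8, 8, -8, 8, -12, 12, -2, -6, 0], [4, -4, 4, -4, 12, -12, 10, 6, 6]].
There the 3×3 minor on rows k ∈ {0, 1, 2}, columns (i,j) ∈ {(0,0), (1,0), (1,1)} is det [[0, 2, 6], [-8, 8, -12], [4, -4, 12]] = 96 ≠ 0, so this unfolding has rank ≥ 3; CP rank is at least every unfolding rank, so rank(T) ≥ 3. (Flattening ranks never certify an upper bound on CP rank; for that we must actually write T with 3 rank-1 terms.)
Upper bound: T is a sum of 3 rank-1 terms, T = [0, 1, -1] (x) [1, -1, 2] (x) [-2, 2, -4] + [0, 1, 2] (x) [1, 1, 0] (x) [4, -2, 4] + [2, -2, -1] (x) [1, -1, 1] (x) [0, -4, 2] (written with every a and b primitive with positive leading entry and the scale carried by c; CP decompositions are not unique, and this one is verified by expanding entrywise), so rank(T) ≤ 3.
These bounds meet, so rank(T) = 3.
Check entry T[1,2,1] = 12: (1)·(2)·(2) + (1)·(0)·(-2) + (-2)·(1)·(-4) = 12.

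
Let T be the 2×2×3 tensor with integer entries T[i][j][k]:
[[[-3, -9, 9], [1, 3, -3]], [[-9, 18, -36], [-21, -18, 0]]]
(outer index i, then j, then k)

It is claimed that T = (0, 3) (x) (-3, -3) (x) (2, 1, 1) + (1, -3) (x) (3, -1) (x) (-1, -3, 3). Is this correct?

Reconstruct entrywise from the claimed factors. For example, T[0,1,0] = 1 and Σₗ aₗ[0]bₗ[1]cₗ[0] = (0)·(-3)·(2) + (1)·(-1)·(-1) = 1; checking all 12 entries, every one matches. The claim holds.

Yes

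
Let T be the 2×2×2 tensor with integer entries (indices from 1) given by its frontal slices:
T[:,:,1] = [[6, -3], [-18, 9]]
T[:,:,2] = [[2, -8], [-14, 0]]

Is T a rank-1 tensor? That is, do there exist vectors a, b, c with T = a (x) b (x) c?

No

The mode-3 unfolding of T (rows indexed by k, columns by (i,j) = (1,1), (1,2), (2,1), (2,2)) is [[6, -3, -18, 9], [2, -8, -14, 0]].
There the 2×2 minor on rows k ∈ {1, 2}, columns (i,j) ∈ {(1,1), (1,2)} is det [[6, -3], [2, -8]] = -42 ≠ 0, so this unfolding has rank ≥ 2; CP rank is at least every unfolding rank, so rank(T) ≥ 2.
In particular rank(T) ≥ 2 > 1, so T is not rank-1.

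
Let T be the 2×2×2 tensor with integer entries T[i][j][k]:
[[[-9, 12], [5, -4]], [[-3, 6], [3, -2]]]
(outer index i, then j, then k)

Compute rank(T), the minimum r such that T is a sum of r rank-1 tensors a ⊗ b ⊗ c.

Lower bound: in the mode-3 unfolding of T (rows indexed by k, columns by (i,j)) the 2×2 minor on rows k ∈ {0, 1}, columns (i,j) ∈ {(0,0), (0,1)} is det [[-9, 5], [12, -4]] = -24 ≠ 0, so that unfolding has rank ≥ 2 and hence rank(T) ≥ 2 (CP rank is at least every unfolding rank, though it can be larger).
Upper bound: with S_k = T[:,:,k], the two rank-1 terms a₁b₁ᵀ, a₂b₂ᵀ are the rank-1 members of the pencil x·S₀ + y·S₁.
det(x·S₀ + y·S₁) is −12·x² + 12·xy = (-12)·(x − y)(x), vanishing at (x:y) = (1:1) and (0:1).
M₁ = S₀ + S₁ = [[3, 1], [3, 1]] = (1, 1)(3, 1)ᵀ and M₂ = S₁ = [[12, -4], [6, -2]] = 2·(2, 1)(3, -1)ᵀ, so take a₁ = (1, 1), b₁ = (3, 1), a₂ = (2, 1), b₂ = (3, -1).
Each slice is an integer combination of E₁ = a₁b₁ᵀ and E₂ = a₂b₂ᵀ: S₀ = E₁ − 2·E₂, S₁ = 2·E₂; reading off coefficients, c₁ = (1, 0) and c₂ = (-2, 2).
Hence T = (1, 1) ⊗ (3, 1) ⊗ (1, 0) + (2, 1) ⊗ (3, -1) ⊗ (-2, 2), so rank(T) ≤ 2.
These bounds meet, so rank(T) = 2.

2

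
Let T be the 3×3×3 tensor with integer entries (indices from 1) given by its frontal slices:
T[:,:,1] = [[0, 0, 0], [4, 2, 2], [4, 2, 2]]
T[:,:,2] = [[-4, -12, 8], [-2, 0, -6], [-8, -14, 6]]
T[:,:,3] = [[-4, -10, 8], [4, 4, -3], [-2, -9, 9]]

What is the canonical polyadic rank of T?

3

Lower bound: the mode-1 unfolding of T (rows indexed by i, columns by (j,k) = (1,1), (1,2), (1,3), (2,1), (2,2), (2,3), (3,1), (3,2), (3,3)) is [[0, -4, -4, 0, -12, -10, 0, 8, 8], [4, -2, 4, 2, 0, 4, 2, -6, -3], [4, -8, -2, 2, -14, -9, 2, 6, 9]].
There the 3×3 minor on rows i ∈ {1, 2, 3}, columns (j,k) ∈ {(1,1), (1,2), (2,2)} is det [[0, -4, -12], [4, -2, 0], [4, -8, -14]] = 64 ≠ 0, so this unfolding has rank ≥ 3; CP rank is at least every unfolding rank, so rank(T) ≥ 3. (This is only a lower bound: in general the CP rank may exceed every unfolding rank, so we still need to exhibit 3 rank-1 terms summing to T.)
Upper bound: T is a sum of 3 rank-1 terms, T = (0, 1, 1) (x) (2, 1, 1) (x) (2, -2, 1) + (2, -1, 2) (x) (1, 2, -2) (x) (0, -2, -2) + (2, 1, 2) (x) (0, 1, 0) (x) (0, -2, -1) (written with every a and b primitive with positive leading entry and the scale carried by c; CP decompositions are not unique, and this one is verified by expanding entrywise), so rank(T) ≤ 3.
These bounds meet, so rank(T) = 3.
Check entry T[2,2,3] = 4: (1)·(1)·(1) + (-1)·(2)·(-2) + (1)·(1)·(-1) = 4.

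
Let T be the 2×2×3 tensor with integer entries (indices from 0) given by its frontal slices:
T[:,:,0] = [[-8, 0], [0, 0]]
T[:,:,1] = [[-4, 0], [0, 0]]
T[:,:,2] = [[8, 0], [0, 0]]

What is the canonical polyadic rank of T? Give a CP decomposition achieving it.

rank(T) = 1

Lower bound: T ≠ 0 (e.g. T[0,0,0] = -8), so rank(T) ≥ 1.
Upper bound: if T = a (x) b (x) c then every fibre of T is a multiple of the corresponding factor, so read the factors off the fibres through the nonzero entry T[0,0,0] = -8.
The mode-1 fibre T[:,0,0] = [-8, 0] gives a = [1, 0] (primitive direction); the mode-2 fibre T[0,:,0] = [-8, 0] gives b = [1, 0]; then c[k] = T[0,0,k] / (a[0]·b[0]) = [-8, -4, 8] / 1 = [-8, -4, 8].
Expanding [1, 0] (x) [1, 0] (x) [-8, -4, 8] reproduces all 12 entries of T, so T = [1, 0] (x) [1, 0] (x) [-8, -4, 8] and rank(T) ≤ 1.
These bounds meet, so rank(T) = 1.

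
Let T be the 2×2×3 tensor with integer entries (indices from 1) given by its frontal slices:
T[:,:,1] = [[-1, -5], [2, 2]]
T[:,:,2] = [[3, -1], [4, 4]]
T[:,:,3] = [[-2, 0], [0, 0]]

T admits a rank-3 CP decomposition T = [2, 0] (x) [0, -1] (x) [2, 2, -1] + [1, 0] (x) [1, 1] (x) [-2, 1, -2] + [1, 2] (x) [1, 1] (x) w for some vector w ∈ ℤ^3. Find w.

w = [1, 2, 0]

Subtract the known terms from T to get the rank-1 residual R = [1, 2] (x) [1, 1] (x) w, so R[i,j,k] = a[i]·b[j]·w[k]. Pick indices with nonzero a[1]·b[1] = (1)·(1) = 1. Only the fibre through (1,1,·) is needed: R[1,1,:] = T[1,1,:] − Σₗ aₗ[1]bₗ[1]cₗ = [-1, 3, -2] − (2)·(0)·[2, 2, -1] − (1)·(1)·[-2, 1, -2] = [1, 2, 0]. Then w[k] = R[1,1,k] / 1 for each k, giving w = [1, 2, 0] / 1 = [1, 2, 0].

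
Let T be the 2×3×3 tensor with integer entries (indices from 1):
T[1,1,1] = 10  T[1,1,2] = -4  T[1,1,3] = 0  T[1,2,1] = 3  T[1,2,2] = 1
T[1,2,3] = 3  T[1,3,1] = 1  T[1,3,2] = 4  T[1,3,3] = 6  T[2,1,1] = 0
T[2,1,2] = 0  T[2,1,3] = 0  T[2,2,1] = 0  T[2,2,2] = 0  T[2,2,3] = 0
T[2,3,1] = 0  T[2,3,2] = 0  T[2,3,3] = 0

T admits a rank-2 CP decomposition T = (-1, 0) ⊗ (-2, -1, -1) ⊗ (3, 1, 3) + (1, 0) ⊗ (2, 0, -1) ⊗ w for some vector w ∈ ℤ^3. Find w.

w = (2, -3, -3)

Subtract the known terms from T to get the rank-1 residual R = (1, 0) ⊗ (2, 0, -1) ⊗ w, so R[i,j,k] = a[i]·b[j]·w[k]. Pick indices with nonzero a[1]·b[1] = (1)·(2) = 2. Only the fibre through (1,1,·) is needed: R[1,1,:] = T[1,1,:] − Σₗ aₗ[1]bₗ[1]cₗ = [10, -4, 0] − (-1)·(-2)·(3, 1, 3) = [4, -6, -6]. Then w[k] = R[1,1,k] / 2 for each k, giving w = [4, -6, -6] / 2 = (2, -3, -3).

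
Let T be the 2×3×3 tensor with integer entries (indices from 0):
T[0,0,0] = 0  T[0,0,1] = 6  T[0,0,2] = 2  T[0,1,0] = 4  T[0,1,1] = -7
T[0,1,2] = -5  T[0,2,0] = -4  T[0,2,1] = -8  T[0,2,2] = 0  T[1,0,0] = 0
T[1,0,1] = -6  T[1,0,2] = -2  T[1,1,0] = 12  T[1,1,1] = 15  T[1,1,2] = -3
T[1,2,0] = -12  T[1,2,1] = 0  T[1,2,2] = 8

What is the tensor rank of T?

Lower bound: in the mode-2 unfolding of T (rows indexed by j, columns by (i,k)) the 2×2 minor on rows j ∈ {0, 1}, columns (i,k) ∈ {(0,0), (0,1)} is det [[0, 6], [4, -7]] = -24 ≠ 0, so that unfolding has rank ≥ 2 and hence rank(T) ≥ 2 (CP rank is at least every unfolding rank, though it can be larger).
Upper bound: with S_k = T[:,:,k], the two rank-1 terms a₁b₁ᵀ, a₂b₂ᵀ are the rank-1 members of the pencil x·S₀ + y·S₁.
The 2×2 minor of x·S₀ + y·S₁ on rows {0,1}, columns {0,1} is 96·xy + 48·y² = 48·(y)(2·x + y), vanishing at (x:y) = (1:0) and (1:-2).
M₁ = S₀ = [[0, 4, -4], [0, 12, -12]] = 4·[1, 3][0, 1, -1]ᵀ and M₂ = S₀ − 2·S₁ = [[-12, 18, 12], [12, -18, -12]] = (-6)·[1, -1][2, -3, -2]ᵀ, so take a₁ = [1, 3], b₁ = [0, 1, -1], a₂ = [1, -1], b₂ = [2, -3, -2].
Each slice is an integer combination of E₁ = a₁b₁ᵀ and E₂ = a₂b₂ᵀ: S₀ = 4·E₁, S₁ = 2·E₁ + 3·E₂, S₂ = −2·E₁ + E₂; reading off coefficients, c₁ = [4, 2, -2] and c₂ = [0, 3, 1].
Hence T = [1, 3] ∘ [0, 1, -1] ∘ [4, 2, -2] + [1, -1] ∘ [2, -3, -2] ∘ [0, 3, 1], so rank(T) ≤ 2.
These bounds meet, so rank(T) = 2.

2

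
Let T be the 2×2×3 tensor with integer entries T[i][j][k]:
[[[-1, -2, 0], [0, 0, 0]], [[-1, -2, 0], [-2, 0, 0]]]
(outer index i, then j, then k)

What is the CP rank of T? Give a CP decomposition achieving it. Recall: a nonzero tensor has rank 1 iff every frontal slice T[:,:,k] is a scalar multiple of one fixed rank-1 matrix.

rank(T) = 2

Lower bound: the mode-3 unfolding of T (rows indexed by k, columns by (i,j) = (0,0), (0,1), (1,0), (1,1)) is [[-1, 0, -1, -2], [-2, 0, -2, 0], [0, 0, 0, 0]].
There the 2×2 minor on rows k ∈ {0, 1}, columns (i,j) ∈ {(0,0), (1,1)} is det [[-1, -2], [-2, 0]] = -4 ≠ 0, so this unfolding has rank ≥ 2; CP rank is at least every unfolding rank, so rank(T) ≥ 2. (Flattening ranks never certify an upper bound on CP rank; for that we must actually write T with 2 rank-1 terms.)
Upper bound — finding two terms. Write S_k = T[:,:,k] for the frontal slices: S₀ = [[-1, 0], [-1, -2]], S₁ = [[-2, 0], [-2, 0]], S₂ = [[0, 0], [0, 0]].
If T = a₁ ⊗ b₁ ⊗ c₁ + a₂ ⊗ b₂ ⊗ c₂ then each S_k = c₁[k]·a₁b₁ᵀ + c₂[k]·a₂b₂ᵀ. S₀ and S₁ are linearly independent, so a₁b₁ᵀ and a₂b₂ᵀ must span the same plane of matrices: they are the rank-1 matrices of the form x·S₀ + y·S₁.
det(x·S₀ + y·S₁) is 2·x² + 4·xy = 2·(x + 2·y)(x), vanishing at (x:y) = (2:-1) and (0:1).
M₁ = 2·S₀ − S₁ = [[0, 0], [0, -4]] = (-4)·(0, 1)(0, 1)ᵀ and M₂ = S₁ = [[-2, 0], [-2, 0]] = (-2)·(1, 1)(1, 0)ᵀ, so take a₁ = (0, 1), b₁ = (0, 1), a₂ = (1, 1), b₂ = (1, 0).
Each slice is an integer combination of E₁ = a₁b₁ᵀ and E₂ = a₂b₂ᵀ: S₀ = −2·E₁ − E₂, S₁ = −2·E₂, S₂ = 0; reading off coefficients, c₁ = (-2, 0, 0) and c₂ = (-1, -2, 0).
Hence T = (0, 1) ⊗ (0, 1) ⊗ (-2, 0, 0) + (1, 1) ⊗ (1, 0) ⊗ (-1, -2, 0), so rank(T) ≤ 2.
These bounds meet, so rank(T) = 2.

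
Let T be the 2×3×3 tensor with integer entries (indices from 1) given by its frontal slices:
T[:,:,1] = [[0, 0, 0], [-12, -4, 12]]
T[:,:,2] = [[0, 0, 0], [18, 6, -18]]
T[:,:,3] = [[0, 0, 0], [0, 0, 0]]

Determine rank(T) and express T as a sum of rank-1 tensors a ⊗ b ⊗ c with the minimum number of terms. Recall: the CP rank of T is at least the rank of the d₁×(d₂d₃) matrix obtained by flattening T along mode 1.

rank(T) = 1

Lower bound: T ≠ 0 (e.g. T[2,1,1] = -12), so rank(T) ≥ 1.
Upper bound: if T = a ⊗ b ⊗ c then every fibre of T is a multiple of the corresponding factor, so read the factors off the fibres through the nonzero entry T[2,1,1] = -12.
The mode-1 fibre T[:,1,1] = [0, -12] gives a = [0, 1] (primitive direction); the mode-2 fibre T[2,:,1] = [-12, -4, 12] gives b = [3, 1, -3]; then c[k] = T[2,1,k] / (a[2]·b[1]) = [-12, 18, 0] / 3 = [-4, 6, 0].
Expanding [0, 1] ⊗ [3, 1, -3] ⊗ [-4, 6, 0] reproduces all 18 entries of T, so T = [0, 1] ⊗ [3, 1, -3] ⊗ [-4, 6, 0] and rank(T) ≤ 1.
These bounds meet, so rank(T) = 1.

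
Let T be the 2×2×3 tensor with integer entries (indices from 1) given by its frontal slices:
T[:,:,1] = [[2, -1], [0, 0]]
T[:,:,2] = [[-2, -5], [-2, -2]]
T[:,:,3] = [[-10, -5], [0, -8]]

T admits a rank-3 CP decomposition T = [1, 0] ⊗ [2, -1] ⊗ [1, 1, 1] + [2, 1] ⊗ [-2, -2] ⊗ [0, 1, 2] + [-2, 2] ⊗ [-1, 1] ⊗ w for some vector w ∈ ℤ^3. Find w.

w = [0, 0, -2]

Subtract the known terms from T to get the rank-1 residual R = [-2, 2] ⊗ [-1, 1] ⊗ w, so R[i,j,k] = a[i]·b[j]·w[k]. Pick indices with nonzero a[1]·b[1] = (-2)·(-1) = 2. Only the fibre through (1,1,·) is needed: R[1,1,:] = T[1,1,:] − Σₗ aₗ[1]bₗ[1]cₗ = [2, -2, -10] − (1)·(2)·[1, 1, 1] − (2)·(-2)·[0, 1, 2] = [0, 0, -4]. Then w[k] = R[1,1,k] / 2 for each k, giving w = [0, 0, -4] / 2 = [0, 0, -2].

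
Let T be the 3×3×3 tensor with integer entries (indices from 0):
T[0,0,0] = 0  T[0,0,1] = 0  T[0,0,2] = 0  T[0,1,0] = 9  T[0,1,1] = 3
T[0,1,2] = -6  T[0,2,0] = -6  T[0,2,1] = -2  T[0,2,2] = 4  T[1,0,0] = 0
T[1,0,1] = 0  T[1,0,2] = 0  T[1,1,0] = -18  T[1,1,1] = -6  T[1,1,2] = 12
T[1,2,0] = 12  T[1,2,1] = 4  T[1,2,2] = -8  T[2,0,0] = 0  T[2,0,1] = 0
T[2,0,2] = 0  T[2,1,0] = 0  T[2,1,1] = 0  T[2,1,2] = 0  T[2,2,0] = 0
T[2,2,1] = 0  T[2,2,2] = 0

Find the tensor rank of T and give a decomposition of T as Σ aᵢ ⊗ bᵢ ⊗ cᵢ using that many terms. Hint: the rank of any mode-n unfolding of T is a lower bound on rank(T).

Lower bound: T ≠ 0 (e.g. T[0,1,0] = 9), so rank(T) ≥ 1.
Upper bound: if T = a ⊗ b ⊗ c then every fibre of T is a multiple of the corresponding factor, so read the factors off the fibres through the nonzero entry T[0,1,0] = 9.
The mode-1 fibre T[:,1,0] = [9, -18, 0] gives a = (1, -2, 0) (primitive direction); the mode-2 fibre T[0,:,0] = [0, 9, -6] gives b = (0, 3, -2); then c[k] = T[0,1,k] / (a[0]·b[1]) = [9, 3, -6] / 3 = (3, 1, -2).
Expanding (1, -2, 0) ⊗ (0, 3, -2) ⊗ (3, 1, -2) reproduces all 27 entries of T, so T = (1, -2, 0) ⊗ (0, 3, -2) ⊗ (3, 1, -2) and rank(T) ≤ 1.
These bounds meet, so rank(T) = 1.
Check entry T[1,1,1] = -6: (-2)·(3)·(1) = -6.

rank(T) = 1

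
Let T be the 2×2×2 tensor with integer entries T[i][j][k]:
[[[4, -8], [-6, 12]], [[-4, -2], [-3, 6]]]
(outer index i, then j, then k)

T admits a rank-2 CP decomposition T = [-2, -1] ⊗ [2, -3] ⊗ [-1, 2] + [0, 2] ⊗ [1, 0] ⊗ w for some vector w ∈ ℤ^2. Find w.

Subtract the known terms from T to get the rank-1 residual R = [0, 2] ⊗ [1, 0] ⊗ w, so R[i,j,k] = a[i]·b[j]·w[k]. Pick indices with nonzero a[1]·b[0] = (2)·(1) = 2. Only the fibre through (1,0,·) is needed: R[1,0,:] = T[1,0,:] − Σₗ aₗ[1]bₗ[0]cₗ = [-4, -2] − (-1)·(2)·[-1, 2] = [-6, 2]. Then w[k] = R[1,0,k] / 2 for each k, giving w = [-6, 2] / 2 = [-3, 1].

w = [-3, 1]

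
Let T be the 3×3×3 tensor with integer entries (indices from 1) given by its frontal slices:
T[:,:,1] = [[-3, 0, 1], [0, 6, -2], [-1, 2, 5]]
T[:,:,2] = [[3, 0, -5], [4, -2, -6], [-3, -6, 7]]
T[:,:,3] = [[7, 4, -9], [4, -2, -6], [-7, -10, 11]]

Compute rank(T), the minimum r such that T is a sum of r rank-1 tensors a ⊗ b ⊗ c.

Lower bound: the mode-3 unfolding of T (rows indexed by k, columns by (i,j) = (1,1), (1,2), (1,3), (2,1), (2,2), (2,3), (3,1), (3,2), (3,3)) is [[-3, 0, 1, 0, 6, -2, -1, 2, 5], [3, 0, -5, 4, -2, -6, -3, -6, 7], [7, 4, -9, 4, -2, -6, -7, -10, 11]].
There the 3×3 minor on rows k ∈ {1, 2, 3}, columns (i,j) ∈ {(1,1), (1,2), (1,3)} is det [[-3, 0, 1], [3, 0, -5], [7, 4, -9]] = -48 ≠ 0, so this unfolding has rank ≥ 3; CP rank is at least every unfolding rank, so rank(T) ≥ 3. (This is only a lower bound: in general the CP rank may exceed every unfolding rank, so we still need to exhibit 3 rank-1 terms summing to T.)
Upper bound: T is a sum of 3 rank-1 terms, T = (1, 0, -1) ⊗ (1, 1, -1) ⊗ (-4, 0, 4) + (1, 1, -2) ⊗ (1, 1, -2) ⊗ (2, 2, 2) + (1, 2, 1) ⊗ (1, -2, -1) ⊗ (-1, 1, 1) (written with every a and b primitive with positive leading entry and the scale carried by c; CP decompositions are not unique, and this one is verified by expanding entrywise), so rank(T) ≤ 3.
These bounds meet, so rank(T) = 3.
Check entry T[1,3,1] = 1: (1)·(-1)·(-4) + (1)·(-2)·(2) + (1)·(-1)·(-1) = 1.

3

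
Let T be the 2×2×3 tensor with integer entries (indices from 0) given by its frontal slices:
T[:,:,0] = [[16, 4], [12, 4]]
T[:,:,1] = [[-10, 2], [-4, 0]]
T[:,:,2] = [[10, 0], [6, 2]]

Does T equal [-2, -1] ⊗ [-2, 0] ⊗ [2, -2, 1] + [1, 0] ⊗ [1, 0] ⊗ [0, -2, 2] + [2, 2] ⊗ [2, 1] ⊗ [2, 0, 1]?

No

Reconstruct entry (0,1,1) from the claimed factors: Σₗ aₗ[0]bₗ[1]cₗ[1] = (-2)·(0)·(-2) + (1)·(0)·(-2) + (2)·(1)·(0) = 0, but T[0,1,1] = 2. The claim is false.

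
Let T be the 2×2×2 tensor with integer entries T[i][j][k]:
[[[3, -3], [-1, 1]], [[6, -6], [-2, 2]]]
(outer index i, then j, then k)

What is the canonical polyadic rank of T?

Lower bound: T ≠ 0 (e.g. T[0,0,0] = 3), so rank(T) ≥ 1.
Upper bound: if T = a ⊗ b ⊗ c then every fibre of T is a multiple of the corresponding factor, so read the factors off the fibres through the nonzero entry T[0,0,0] = 3.
The mode-1 fibre T[:,0,0] = [3, 6] gives a = [1, 2] (primitive direction); the mode-2 fibre T[0,:,0] = [3, -1] gives b = [3, -1]; then c[k] = T[0,0,k] / (a[0]·b[0]) = [3, -3] / 3 = [1, -1].
Expanding [1, 2] ⊗ [3, -1] ⊗ [1, -1] reproduces all 8 entries of T, so T = [1, 2] ⊗ [3, -1] ⊗ [1, -1] and rank(T) ≤ 1.
These bounds meet, so rank(T) = 1.
Check entry T[1,0,0] = 6: (2)·(3)·(1) = 6.

1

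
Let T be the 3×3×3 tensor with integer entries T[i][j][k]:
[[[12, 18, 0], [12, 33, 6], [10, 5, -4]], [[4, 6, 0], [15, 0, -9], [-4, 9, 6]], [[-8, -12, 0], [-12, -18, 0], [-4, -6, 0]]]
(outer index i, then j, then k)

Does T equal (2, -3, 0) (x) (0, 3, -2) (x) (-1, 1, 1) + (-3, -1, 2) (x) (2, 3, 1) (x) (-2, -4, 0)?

No

Reconstruct entry (0,0,1) from the claimed factors: Σₗ aₗ[0]bₗ[0]cₗ[1] = (2)·(0)·(1) + (-3)·(2)·(-4) = 24, but T[0,0,1] = 18. The claim is false.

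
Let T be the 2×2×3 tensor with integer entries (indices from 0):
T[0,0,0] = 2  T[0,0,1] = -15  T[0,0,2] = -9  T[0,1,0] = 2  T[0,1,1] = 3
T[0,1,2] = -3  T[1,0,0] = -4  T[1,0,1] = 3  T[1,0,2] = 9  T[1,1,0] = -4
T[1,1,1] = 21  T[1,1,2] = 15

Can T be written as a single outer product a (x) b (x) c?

No

The mode-3 unfolding of T (rows indexed by k, columns by (i,j) = (0,0), (0,1), (1,0), (1,1)) is [[2, 2, -4, -4], [-15, 3, 3, 21], [-9, -3, 9, 15]].
There the 2×2 minor on rows k ∈ {0, 1}, columns (i,j) ∈ {(0,0), (0,1)} is det [[2, 2], [-15, 3]] = 36 ≠ 0, so this unfolding has rank ≥ 2; CP rank is at least every unfolding rank, so rank(T) ≥ 2.
In particular rank(T) ≥ 2 > 1, so T is not rank-1.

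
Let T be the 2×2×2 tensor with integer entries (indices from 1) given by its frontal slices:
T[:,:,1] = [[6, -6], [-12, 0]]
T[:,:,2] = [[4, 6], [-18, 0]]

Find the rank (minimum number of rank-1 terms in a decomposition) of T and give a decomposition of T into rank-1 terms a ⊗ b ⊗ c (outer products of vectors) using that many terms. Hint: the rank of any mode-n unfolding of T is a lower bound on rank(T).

Lower bound: the mode-3 unfolding of T (rows indexed by k, columns by (i,j) = (1,1), (1,2), (2,1), (2,2)) is [[6, -6, -12, 0], [4, 6, -18, 0]].
There the 2×2 minor on rows k ∈ {1, 2}, columns (i,j) ∈ {(1,1), (1,2)} is det [[6, -6], [4, 6]] = 60 ≠ 0, so this unfolding has rank ≥ 2; CP rank is at least every unfolding rank, so rank(T) ≥ 2. (This is only a lower bound: in general the CP rank may exceed every unfolding rank, so we still need to exhibit 2 rank-1 terms summing to T.)
Upper bound — finding two terms. Write S_k = T[:,:,k] for the frontal slices: S₁ = [[6, -6], [-12, 0]], S₂ = [[4, 6], [-18, 0]].
If T = a₁ ⊗ b₁ ⊗ c₁ + a₂ ⊗ b₂ ⊗ c₂ then each S_k = c₁[k]·a₁b₁ᵀ + c₂[k]·a₂b₂ᵀ. S₁ and S₂ are linearly independent, so a₁b₁ᵀ and a₂b₂ᵀ must span the same plane of matrices: they are the rank-1 matrices of the form x·S₁ + y·S₂.
det(x·S₁ + y·S₂) is −72·x² − 36·xy + 108·y² = (-36)·(2·x + 3·y)(x − y), vanishing at (x:y) = (3:-2) and (1:1).
M₁ = 3·S₁ − 2·S₂ = [[10, -30], [0, 0]] = 10·[1, 0][1, -3]ᵀ and M₂ = S₁ + S₂ = [[10, 0], [-30, 0]] = 10·[1, -3][1, 0]ᵀ, so take a₁ = [1, 0], b₁ = [1, -3], a₂ = [1, -3], b₂ = [1, 0].
Each slice is an integer combination of E₁ = a₁b₁ᵀ and E₂ = a₂b₂ᵀ: S₁ = 2·E₁ + 4·E₂, S₂ = −2·E₁ + 6·E₂; reading off coefficients, c₁ = [2, -2] and c₂ = [4, 6].
Hence T = [1, 0] ⊗ [1, -3] ⊗ [2, -2] + [1, -3] ⊗ [1, 0] ⊗ [4, 6], so rank(T) ≤ 2.
These bounds meet, so rank(T) = 2.

rank(T) = 2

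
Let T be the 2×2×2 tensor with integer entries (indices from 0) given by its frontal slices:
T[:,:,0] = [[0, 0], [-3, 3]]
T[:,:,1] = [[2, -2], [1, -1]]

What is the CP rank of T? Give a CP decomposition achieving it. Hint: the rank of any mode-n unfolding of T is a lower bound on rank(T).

rank(T) = 2

Lower bound: in the mode-3 unfolding of T (rows indexed by k, columns by (i,j)) the 2×2 minor on rows k ∈ {0, 1}, columns (i,j) ∈ {(0,0), (1,0)} is det [[0, -3], [2, 1]] = 6 ≠ 0, so that unfolding has rank ≥ 2 and hence rank(T) ≥ 2 (CP rank is at least every unfolding rank, though it can be larger).
Upper bound: T[:,j,:] = b[j]·M for every slice, with b = (1, -1) and M = [[0, 2], [-3, 1]] (rows i, columns k).
Splitting M by its rows (i = 0, 1), M = (1, 0)(0, 2)ᵀ + (0, 1)(-3, 1)ᵀ.
Hence T = (1, 0) ⊗ (1, -1) ⊗ (0, 2) + (0, 1) ⊗ (1, -1) ⊗ (-3, 1), so rank(T) ≤ 2.
These bounds meet, so rank(T) = 2.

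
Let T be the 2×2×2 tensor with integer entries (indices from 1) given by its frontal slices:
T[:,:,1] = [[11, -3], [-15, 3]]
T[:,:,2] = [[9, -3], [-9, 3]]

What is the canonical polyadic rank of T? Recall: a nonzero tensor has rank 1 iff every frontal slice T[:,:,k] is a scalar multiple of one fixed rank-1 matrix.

2

Lower bound: the mode-3 unfolding of T (rows indexed by k, columns by (i,j) = (1,1), (1,2), (2,1), (2,2)) is [[11, -3, -15, 3], [9, -3, -9, 3]].
There the 2×2 minor on rows k ∈ {1, 2}, columns (i,j) ∈ {(1,1), (1,2)} is det [[11, -3], [9, -3]] = -6 ≠ 0, so this unfolding has rank ≥ 2; CP rank is at least every unfolding rank, so rank(T) ≥ 2. (Unfolding ranks only ever bound the CP rank from below — rank(T) can be strictly larger than all of them — so the matching upper bound has to come from an explicit 2-term decomposition.)
Upper bound — finding two terms. Write S_k = T[:,:,k] for the frontal slices: S₁ = [[11, -3], [-15, 3]], S₂ = [[9, -3], [-9, 3]].
If T = a₁ ⊗ b₁ ⊗ c₁ + a₂ ⊗ b₂ ⊗ c₂ then each S_k = c₁[k]·a₁b₁ᵀ + c₂[k]·a₂b₂ᵀ. S₁ and S₂ are linearly independent, so a₁b₁ᵀ and a₂b₂ᵀ must span the same plane of matrices: they are the rank-1 matrices of the form x·S₁ + y·S₂.
det(x·S₁ + y·S₂) is −12·x² − 12·xy = (-12)·(x + y)(x), vanishing at (x:y) = (1:-1) and (0:1).
M₁ = S₁ − S₂ = [[2, 0], [-6, 0]] = 2·(1, -3)(1, 0)ᵀ and M₂ = S₂ = [[9, -3], [-9, 3]] = 3·(1, -1)(3, -1)ᵀ, so take a₁ = (1, -3), b₁ = (1, 0), a₂ = (1, -1), b₂ = (3, -1).
Each slice is an integer combination of E₁ = a₁b₁ᵀ and E₂ = a₂b₂ᵀ: S₁ = 2·E₁ + 3·E₂, S₂ = 3·E₂; reading off coefficients, c₁ = (2, 0) and c₂ = (3, 3).
Hence T = (1, -3) ⊗ (1, 0) ⊗ (2, 0) + (1, -1) ⊗ (3, -1) ⊗ (3, 3), so rank(T) ≤ 2.
These bounds meet, so rank(T) = 2.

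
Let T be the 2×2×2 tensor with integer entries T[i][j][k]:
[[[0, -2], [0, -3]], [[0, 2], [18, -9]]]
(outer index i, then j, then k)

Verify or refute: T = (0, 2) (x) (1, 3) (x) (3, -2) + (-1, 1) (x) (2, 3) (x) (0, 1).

No

Reconstruct entry (1,0,0) from the claimed factors: Σₗ aₗ[1]bₗ[0]cₗ[0] = (2)·(1)·(3) + (1)·(2)·(0) = 6, but T[1,0,0] = 0. The claim is false.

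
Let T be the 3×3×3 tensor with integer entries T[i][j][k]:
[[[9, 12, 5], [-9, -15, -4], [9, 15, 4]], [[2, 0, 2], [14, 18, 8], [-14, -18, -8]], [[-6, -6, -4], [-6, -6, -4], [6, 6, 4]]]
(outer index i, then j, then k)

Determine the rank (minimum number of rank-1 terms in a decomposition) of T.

Lower bound: the mode-3 unfolding of T (rows indexed by k, columns by (i,j) = (0,0), (0,1), (0,2), (1,0), (1,1), (1,2), (2,0), (2,1), (2,2)) is [[9, -9, 9, 2, 14, -14, -6, -6, 6], [12, -15, 15, 0, 18, -18, -6, -6, 6], [5, -4, 4, 2, 8, -8, -4, -4, 4]].
There the 2×2 minor on rows k ∈ {0, 1}, columns (i,j) ∈ {(0,0), (0,1)} is det [[9, -9], [12, -15]] = -27 ≠ 0, so this unfolding has rank ≥ 2; CP rank is at least every unfolding rank, so rank(T) ≥ 2. (Unfolding ranks only ever bound the CP rank from below — rank(T) can be strictly larger than all of them — so the matching upper bound has to come from an explicit 2-term decomposition.)
Upper bound — finding two terms. Write S_k = T[:,:,k] for the frontal slices: S₀ = [[9, -9, 9], [2, 14, -14], [-6, -6, 6]], S₁ = [[12, -15, 15], [0, 18, -18], [-6, -6, 6]], S₂ = [[5, -4, 4], [2, 8, -8], [-4, -4, 4]].
If T = a₁ ⊗ b₁ ⊗ c₁ + a₂ ⊗ b₂ ⊗ c₂ then each S_k = c₁[k]·a₁b₁ᵀ + c₂[k]·a₂b₂ᵀ. S₀ and S₁ are linearly independent, so a₁b₁ᵀ and a₂b₂ᵀ must span the same plane of matrices: they are the rank-1 matrices of the form x·S₀ + y·S₁.
The 2×2 minor of x·S₀ + y·S₁ on rows {0,1}, columns {0,1} is 144·x² + 360·xy + 216·y² = 72·(2·x + 3·y)(x + y), vanishing at (x:y) = (3:-2) and (1:-1).
M₁ = 3·S₀ − 2·S₁ = [[3, 3, -3], [6, 6, -6], [-6, -6, 6]] = 3·[1, 2, -2][1, 1, -1]ᵀ and M₂ = S₀ − S₁ = [[-3, 6, -6], [2, -4, 4], [0, 0, 0]] = −[3, -2, 0][1, -2, 2]ᵀ, so take a₁ = [1, 2, -2], b₁ = [1, 1, -1], a₂ = [3, -2, 0], b₂ = [1, -2, 2].
Each slice is an integer combination of E₁ = a₁b₁ᵀ and E₂ = a₂b₂ᵀ: S₀ = 3·E₁ + 2·E₂, S₁ = 3·E₁ + 3·E₂, S₂ = 2·E₁ + E₂; reading off coefficients, c₁ = [3, 3, 2] and c₂ = [2, 3, 1].
Hence T = [1, 2, -2] ⊗ [1, 1, -1] ⊗ [3, 3, 2] + [3, -2, 0] ⊗ [1, -2, 2] ⊗ [2, 3, 1], so rank(T) ≤ 2.
These bounds meet, so rank(T) = 2.

2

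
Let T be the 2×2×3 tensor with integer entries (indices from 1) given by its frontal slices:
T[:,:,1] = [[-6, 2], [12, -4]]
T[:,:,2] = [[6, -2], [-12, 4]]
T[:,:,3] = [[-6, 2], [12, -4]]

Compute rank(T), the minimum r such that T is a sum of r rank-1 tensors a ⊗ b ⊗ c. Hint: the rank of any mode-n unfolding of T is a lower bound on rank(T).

1

Lower bound: T ≠ 0 (e.g. T[1,1,1] = -6), so rank(T) ≥ 1.
Upper bound: the mode-1 fibre T[:,1,1] = [-6, 12] gives a = [1, -2] (primitive direction); the mode-2 fibre T[1,:,1] = [-6, 2] gives b = [3, -1]; then c[k] = T[1,1,k] / (a[1]·b[1]) = [-6, 6, -6] / 3 = [-2, 2, -2].
Expanding [1, -2] ⊗ [3, -1] ⊗ [-2, 2, -2] reproduces all 12 entries of T, so T = [1, -2] ⊗ [3, -1] ⊗ [-2, 2, -2] and rank(T) ≤ 1.
These bounds meet, so rank(T) = 1.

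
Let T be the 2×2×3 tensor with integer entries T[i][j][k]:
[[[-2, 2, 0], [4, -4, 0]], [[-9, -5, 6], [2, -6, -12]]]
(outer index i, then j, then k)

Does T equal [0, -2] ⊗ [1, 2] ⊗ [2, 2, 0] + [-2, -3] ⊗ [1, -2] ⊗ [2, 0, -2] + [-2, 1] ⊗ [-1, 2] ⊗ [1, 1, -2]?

No

Reconstruct entry (1,0,0) from the claimed factors: Σₗ aₗ[1]bₗ[0]cₗ[0] = (-2)·(1)·(2) + (-3)·(1)·(2) + (1)·(-1)·(1) = -11, but T[1,0,0] = -9. The claim is false.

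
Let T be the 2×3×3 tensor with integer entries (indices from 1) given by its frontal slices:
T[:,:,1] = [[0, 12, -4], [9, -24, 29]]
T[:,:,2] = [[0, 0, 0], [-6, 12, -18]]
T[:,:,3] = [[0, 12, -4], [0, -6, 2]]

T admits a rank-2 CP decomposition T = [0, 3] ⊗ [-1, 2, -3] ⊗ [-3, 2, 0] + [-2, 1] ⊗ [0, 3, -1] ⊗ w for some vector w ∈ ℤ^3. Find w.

Subtract the known terms from T to get the rank-1 residual R = [-2, 1] ⊗ [0, 3, -1] ⊗ w, so R[i,j,k] = a[i]·b[j]·w[k]. Pick indices with nonzero a[1]·b[2] = (-2)·(3) = -6. Only the fibre through (1,2,·) is needed: R[1,2,:] = T[1,2,:] − Σₗ aₗ[1]bₗ[2]cₗ = [12, 0, 12] − (0)·(2)·[-3, 2, 0] = [12, 0, 12]. Then w[k] = R[1,2,k] / -6 for each k, giving w = [12, 0, 12] / -6 = [-2, 0, -2].

w = [-2, 0, -2]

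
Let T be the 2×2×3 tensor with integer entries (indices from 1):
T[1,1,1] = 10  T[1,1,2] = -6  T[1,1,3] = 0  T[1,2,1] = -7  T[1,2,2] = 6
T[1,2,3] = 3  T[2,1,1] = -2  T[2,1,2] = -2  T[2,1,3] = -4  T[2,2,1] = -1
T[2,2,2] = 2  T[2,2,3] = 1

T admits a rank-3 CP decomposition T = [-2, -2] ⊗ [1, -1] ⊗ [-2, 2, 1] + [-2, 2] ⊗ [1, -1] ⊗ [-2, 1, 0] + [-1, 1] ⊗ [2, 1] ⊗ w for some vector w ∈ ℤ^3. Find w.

w = [-1, 0, -1]

Subtract the known terms from T to get the rank-1 residual R = [-1, 1] ⊗ [2, 1] ⊗ w, so R[i,j,k] = a[i]·b[j]·w[k]. Pick indices with nonzero a[1]·b[1] = (-1)·(2) = -2. Only the fibre through (1,1,·) is needed: R[1,1,:] = T[1,1,:] − Σₗ aₗ[1]bₗ[1]cₗ = [10, -6, 0] − (-2)·(1)·[-2, 2, 1] − (-2)·(1)·[-2, 1, 0] = [2, 0, 2]. Then w[k] = R[1,1,k] / -2 for each k, giving w = [2, 0, 2] / -2 = [-1, 0, -1].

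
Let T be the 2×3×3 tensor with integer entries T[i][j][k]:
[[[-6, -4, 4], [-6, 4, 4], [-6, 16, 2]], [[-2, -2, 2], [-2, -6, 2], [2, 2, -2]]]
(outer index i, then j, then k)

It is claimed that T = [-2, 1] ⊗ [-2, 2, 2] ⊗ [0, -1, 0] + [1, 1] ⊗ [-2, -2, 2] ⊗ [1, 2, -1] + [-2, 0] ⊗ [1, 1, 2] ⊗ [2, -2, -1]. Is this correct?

Yes

Reconstruct entrywise from the claimed factors. For example, T[0,1,2] = 4 and Σₗ aₗ[0]bₗ[1]cₗ[2] = (-2)·(2)·(0) + (1)·(-2)·(-1) + (-2)·(1)·(-1) = 4; checking all 18 entries, every one matches. The claim holds.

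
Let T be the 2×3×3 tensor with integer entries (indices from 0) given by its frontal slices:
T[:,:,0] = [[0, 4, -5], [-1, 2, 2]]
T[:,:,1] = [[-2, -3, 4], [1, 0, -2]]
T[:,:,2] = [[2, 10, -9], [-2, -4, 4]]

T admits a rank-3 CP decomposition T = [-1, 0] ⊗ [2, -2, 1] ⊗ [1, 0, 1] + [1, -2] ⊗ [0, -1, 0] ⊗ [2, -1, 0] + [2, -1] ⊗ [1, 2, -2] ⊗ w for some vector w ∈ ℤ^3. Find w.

w = [1, -1, 2]

Subtract the known terms from T to get the rank-1 residual R = [2, -1] ⊗ [1, 2, -2] ⊗ w, so R[i,j,k] = a[i]·b[j]·w[k]. Pick indices with nonzero a[0]·b[0] = (2)·(1) = 2. Only the fibre through (0,0,·) is needed: R[0,0,:] = T[0,0,:] − Σₗ aₗ[0]bₗ[0]cₗ = [0, -2, 2] − (-1)·(2)·[1, 0, 1] − (1)·(0)·[2, -1, 0] = [2, -2, 4]. Then w[k] = R[0,0,k] / 2 for each k, giving w = [2, -2, 4] / 2 = [1, -1, 2].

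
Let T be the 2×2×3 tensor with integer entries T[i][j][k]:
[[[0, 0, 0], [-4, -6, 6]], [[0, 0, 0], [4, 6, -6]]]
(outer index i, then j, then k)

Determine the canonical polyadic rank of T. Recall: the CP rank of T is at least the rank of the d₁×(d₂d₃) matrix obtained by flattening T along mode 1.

1

Lower bound: T ≠ 0 (e.g. T[0,1,0] = -4), so rank(T) ≥ 1.
Upper bound: the mode-1 fibre T[:,1,0] = [-4, 4] gives a = (1, -1) (primitive direction); the mode-2 fibre T[0,:,0] = [0, -4] gives b = (0, 1); then c[k] = T[0,1,k] / (a[0]·b[1]) = [-4, -6, 6] / 1 = (-4, -6, 6).
Expanding (1, -1) (x) (0, 1) (x) (-4, -6, 6) reproduces all 12 entries of T, so T = (1, -1) (x) (0, 1) (x) (-4, -6, 6) and rank(T) ≤ 1.
These bounds meet, so rank(T) = 1.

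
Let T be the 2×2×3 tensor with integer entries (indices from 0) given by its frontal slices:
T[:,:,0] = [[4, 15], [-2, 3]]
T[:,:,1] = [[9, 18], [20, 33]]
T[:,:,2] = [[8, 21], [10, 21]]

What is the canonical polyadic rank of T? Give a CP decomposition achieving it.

Lower bound: the mode-1 unfolding of T (rows indexed by i, columns by (j,k) = (0,0), (0,1), (0,2), (1,0), (1,1), (1,2)) is [[4, 9, 8, 15, 18, 21], [-2, 20, 10, 3, 33, 21]].
There the 2×2 minor on rows i ∈ {0, 1}, columns (j,k) ∈ {(0,0), (0,1)} is det [[4, 9], [-2, 20]] = 98 ≠ 0, so this unfolding has rank ≥ 2; CP rank is at least every unfolding rank, so rank(T) ≥ 2. (Unfolding ranks only ever bound the CP rank from below — rank(T) can be strictly larger than all of them — so the matching upper bound has to come from an explicit 2-term decomposition.)
Upper bound — finding two terms. Write S_k = T[:,:,k] for the frontal slices: S₀ = [[4, 15], [-2, 3]], S₁ = [[9, 18], [20, 33]], S₂ = [[8, 21], [10, 21]].
If T = a₁ ⊗ b₁ ⊗ c₁ + a₂ ⊗ b₂ ⊗ c₂ then each S_k = c₁[k]·a₁b₁ᵀ + c₂[k]·a₂b₂ᵀ. S₀ and S₁ are linearly independent, so a₁b₁ᵀ and a₂b₂ᵀ must span the same plane of matrices: they are the rank-1 matrices of the form x·S₀ + y·S₁.
det(x·S₀ + y·S₁) is 42·x² − 105·xy − 63·y² = 21·(x − 3·y)(2·x + y), vanishing at (x:y) = (3:1) and (1:-2).
M₁ = 3·S₀ + S₁ = [[21, 63], [14, 42]] = 7·[3, 2][1, 3]ᵀ and M₂ = S₀ − 2·S₁ = [[-14, -21], [-42, -63]] = (-7)·[1, 3][2, 3]ᵀ, so take a₁ = [3, 2], b₁ = [1, 3], a₂ = [1, 3], b₂ = [2, 3].
Each slice is an integer combination of E₁ = a₁b₁ᵀ and E₂ = a₂b₂ᵀ: S₀ = 2·E₁ − E₂, S₁ = E₁ + 3·E₂, S₂ = 2·E₁ + E₂; reading off coefficients, c₁ = [2, 1, 2] and c₂ = [-1, 3, 1].
Hence T = [3, 2] ⊗ [1, 3] ⊗ [2, 1, 2] + [1, 3] ⊗ [2, 3] ⊗ [-1, 3, 1], so rank(T) ≤ 2.
These bounds meet, so rank(T) = 2.

rank(T) = 2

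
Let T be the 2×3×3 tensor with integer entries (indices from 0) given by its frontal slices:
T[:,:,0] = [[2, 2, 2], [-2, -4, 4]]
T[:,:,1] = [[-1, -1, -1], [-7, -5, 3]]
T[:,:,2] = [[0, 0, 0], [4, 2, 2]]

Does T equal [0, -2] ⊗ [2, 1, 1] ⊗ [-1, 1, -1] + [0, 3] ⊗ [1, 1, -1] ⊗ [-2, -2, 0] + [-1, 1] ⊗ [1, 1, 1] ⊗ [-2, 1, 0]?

No

Reconstruct entry (1,0,0) from the claimed factors: Σₗ aₗ[1]bₗ[0]cₗ[0] = (-2)·(2)·(-1) + (3)·(1)·(-2) + (1)·(1)·(-2) = -4, but T[1,0,0] = -2. The claim is false.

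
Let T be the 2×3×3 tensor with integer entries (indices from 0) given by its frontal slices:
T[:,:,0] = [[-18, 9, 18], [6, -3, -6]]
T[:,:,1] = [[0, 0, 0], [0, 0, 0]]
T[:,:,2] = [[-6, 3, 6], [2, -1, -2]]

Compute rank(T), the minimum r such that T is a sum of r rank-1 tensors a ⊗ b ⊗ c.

Lower bound: T ≠ 0 (e.g. T[0,0,0] = -18), so rank(T) ≥ 1.
Upper bound: if T = a ⊗ b ⊗ c then every fibre of T is a multiple of the corresponding factor, so read the factors off the fibres through the nonzero entry T[0,0,0] = -18.
The mode-1 fibre T[:,0,0] = [-18, 6] gives a = [3, -1] (primitive direction); the mode-2 fibre T[0,:,0] = [-18, 9, 18] gives b = [2, -1, -2]; then c[k] = T[0,0,k] / (a[0]·b[0]) = [-18, 0, -6] / 6 = [-3, 0, -1].
Expanding [3, -1] ⊗ [2, -1, -2] ⊗ [-3, 0, -1] reproduces all 18 entries of T, so T = [3, -1] ⊗ [2, -1, -2] ⊗ [-3, 0, -1] and rank(T) ≤ 1.
These bounds meet, so rank(T) = 1.
Check entry T[1,1,1] = 0: (-1)·(-1)·(0) = 0.

1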